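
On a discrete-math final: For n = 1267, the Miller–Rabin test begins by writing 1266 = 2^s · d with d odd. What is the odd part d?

Halving: 1266 → 633; 633 is odd.
So 1266 = 2^1 · 633.

633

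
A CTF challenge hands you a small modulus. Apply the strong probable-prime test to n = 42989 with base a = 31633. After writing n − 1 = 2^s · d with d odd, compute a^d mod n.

23305

n − 1 = 42988 = 2^2 · 10747, so s = 2 and d = 10747.
31633^10747 mod 42989 = 23305.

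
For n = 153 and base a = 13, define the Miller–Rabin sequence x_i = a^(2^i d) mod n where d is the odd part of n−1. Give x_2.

103

n − 1 = 152 = 2^3 · 19, so s = 3 and d = 19.
x_0 = 13^19 mod 153 = 4.
x_1 = 4^2 mod 153 = 16.
x_2 = 16^2 mod 153 = 103.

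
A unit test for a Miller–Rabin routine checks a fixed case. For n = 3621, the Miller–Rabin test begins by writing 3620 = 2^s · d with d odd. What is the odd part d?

905

Halving: 3620 → 1810 → 905; 905 is odd.
So 3620 = 2^2 · 905.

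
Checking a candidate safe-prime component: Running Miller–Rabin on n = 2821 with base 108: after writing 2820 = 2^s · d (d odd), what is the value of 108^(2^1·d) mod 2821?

n − 1 = 2820 = 2^2 · 705, so s = 2 and d = 705.
Repeated squaring mod 2821: 108^1 ≡ 108, 108^2 ≡ 380, 108^4 ≡ 529, 108^8 ≡ 562, 108^16 ≡ 2713, 108^32 ≡ 380, 108^64 ≡ 529, 108^128 ≡ 562, 108^256 ≡ 2713, 108^512 ≡ 380.
705 = 512 + 128 + 64 + 1, so 108^705 ≡ 380·562·529·108 ≡ 2820 (mod 2821).
x_0 = 2820.
x_1 = 2820^2 mod 2821 = 1.

1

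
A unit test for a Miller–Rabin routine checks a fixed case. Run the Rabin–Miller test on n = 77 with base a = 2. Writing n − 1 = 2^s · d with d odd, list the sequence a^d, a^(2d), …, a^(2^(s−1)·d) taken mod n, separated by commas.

72, 25

n − 1 = 76 = 2^2 · 19, so s = 2 and d = 19.
x_0 = 2^19 mod 77 = 72.
x_1 = 72^2 mod 77 = 25.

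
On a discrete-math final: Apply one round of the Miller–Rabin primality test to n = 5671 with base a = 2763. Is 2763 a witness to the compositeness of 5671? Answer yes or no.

n − 1 = 5670 = 2^1 · 2835, so s = 1 and d = 2835.
Repeated squaring mod 5671: 2763^1 ≡ 2763, 2763^2 ≡ 1003, 2763^4 ≡ 2242, 2763^8 ≡ 2058, 2763^16 ≡ 4798, 2763^32 ≡ 2215, 2763^64 ≡ 810, 2763^128 ≡ 3935, 2763^256 ≡ 2395, 2763^512 ≡ 2644, 2763^1024 ≡ 4064, 2763^2048 ≡ 2144.
2835 = 2048 + 512 + 256 + 16 + 2 + 1, so 2763^2835 ≡ 2144·2644·2395·4798·1003·2763 ≡ 2127 (mod 5671).
x_0 = 2763^2835 mod 5671 = 2127.
x_0 ∉ {1, 5670} and s = 1, so 2763 is a Miller–Rabin witness and 5671 is composite.

yes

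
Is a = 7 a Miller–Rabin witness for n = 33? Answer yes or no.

yes

n − 1 = 32 = 2^5 · 1, so s = 5 and d = 1.
x_0 = 7^1 mod 33 = 7.
x_0 is neither 1 nor 32, so continue squaring.
x_1 = 7^2 mod 33 = 16.
x_2 = 16^2 mod 33 = 25.
x_3 = 25^2 mod 33 = 31.
x_4 = 31^2 mod 33 = 4.
Reached i = s−1 = 4 without hitting −1: 7 is a Miller–Rabin witness and 33 is composite.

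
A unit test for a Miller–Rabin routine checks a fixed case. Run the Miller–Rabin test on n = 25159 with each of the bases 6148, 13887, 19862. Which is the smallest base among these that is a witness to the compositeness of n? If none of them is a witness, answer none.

6148

n − 1 = 25158 = 2^1 · 12579, so s = 1 and d = 12579.
Base 6148: x_0 = 6148^12579 mod 25159 = 3236. x_0 ∉ {1, 25158} and s = 1, so 6148 is a Miller–Rabin witness and 25159 is composite.
Base 13887: x_0 = 13887^12579 mod 25159 = 16901. x_0 ∉ {1, 25158} and s = 1, so 13887 is a Miller–Rabin witness and 25159 is composite.
Base 19862: x_0 = 19862^12579 mod 25159 = 13574. x_0 ∉ {1, 25158} and s = 1, so 19862 is a Miller–Rabin witness and 25159 is composite.
The smallest witness among the given bases is 6148.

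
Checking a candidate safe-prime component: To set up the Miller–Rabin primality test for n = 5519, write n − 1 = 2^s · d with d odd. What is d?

2759

Halving: 5518 → 2759; 2759 is odd.
So 5518 = 2^1 · 2759.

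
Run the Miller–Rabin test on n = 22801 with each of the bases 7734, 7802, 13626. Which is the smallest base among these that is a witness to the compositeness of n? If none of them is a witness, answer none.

n − 1 = 22800 = 2^4 · 1425, so s = 4 and d = 1425.
Base 7734: x_0 = 7734^1425 mod 22801 = 22800. x_0 = 22800 ≡ −1, so 7734 is not a witness.
Base 7802: x_0 = 7802^1425 mod 22801 = 452. x_0 is neither 1 nor 22800, so continue squaring. x_1 = 452^2 mod 22801 = 21896. x_2 = 21896^2 mod 22801 = 20990. x_3 = 20990^2 mod 22801 = 19178. Reached i = s−1 = 3 without hitting −1: 7802 is a Miller–Rabin witness and 22801 is composite.
Base 13626: x_0 = 13626^1425 mod 22801 = 15403. x_0 is neither 1 nor 22800, so continue squaring. x_1 = 15403^2 mod 22801 = 8004. x_2 = 8004^2 mod 22801 = 16007. x_3 = 16007^2 mod 22801 = 9212. Reached i = s−1 = 3 without hitting −1: 13626 is a Miller–Rabin witness and 22801 is composite.
The smallest witness among the given bases is 7802.

7802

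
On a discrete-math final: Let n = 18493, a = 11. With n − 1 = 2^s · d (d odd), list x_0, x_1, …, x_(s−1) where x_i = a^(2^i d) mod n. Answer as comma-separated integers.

n − 1 = 18492 = 2^2 · 4623, so s = 2 and d = 4623.
x_0 = 11^4623 mod 18493 = 7969.
x_1 = 7969^2 mod 18493 = 18492.

7969, 18492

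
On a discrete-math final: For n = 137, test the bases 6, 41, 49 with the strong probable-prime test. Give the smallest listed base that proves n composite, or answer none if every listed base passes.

n − 1 = 136 = 2^3 · 17, so s = 3 and d = 17.
Base 6: x_0 = 6^17 mod 137 = 96. x_0 is neither 1 nor 136, so continue squaring. x_1 = 96^2 mod 137 = 37. x_2 = 37^2 mod 137 = 136. x_2 ≡ −1, so 6 is not a witness.
Base 41: x_0 = 41^17 mod 137 = 41. x_0 is neither 1 nor 136, so continue squaring. x_1 = 41^2 mod 137 = 37. x_2 = 37^2 mod 137 = 136. x_2 ≡ −1, so 41 is not a witness.
Base 49: x_0 = 49^17 mod 137 = 136. x_0 = 136 ≡ −1, so 49 is not a witness.
No listed base is a witness for 137.

none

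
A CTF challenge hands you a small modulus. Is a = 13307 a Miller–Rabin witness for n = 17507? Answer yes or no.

n − 1 = 17506 = 2^1 · 8753, so s = 1 and d = 8753.
Repeated squaring mod 17507: 13307^1 ≡ 13307, 13307^2 ≡ 10451, 13307^4 ≡ 14735, 13307^8 ≡ 15918, 13307^16 ≡ 3913, 13307^32 ≡ 10451, 13307^64 ≡ 14735, 13307^128 ≡ 15918, 13307^256 ≡ 3913, 13307^512 ≡ 10451, 13307^1024 ≡ 14735, 13307^2048 ≡ 15918, 13307^4096 ≡ 3913, 13307^8192 ≡ 10451.
8753 = 8192 + 512 + 32 + 16 + 1, so 13307^8753 ≡ 10451·10451·10451·3913·13307 ≡ 13356 (mod 17507).
x_0 = 13307^8753 mod 17507 = 13356.
x_0 ∉ {1, 17506} and s = 1, so 13307 is a Miller–Rabin witness and 17507 is composite.

yes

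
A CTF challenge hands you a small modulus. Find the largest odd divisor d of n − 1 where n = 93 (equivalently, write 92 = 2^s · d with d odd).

Halving: 92 → 46 → 23; 23 is odd.
So 92 = 2^2 · 23.

23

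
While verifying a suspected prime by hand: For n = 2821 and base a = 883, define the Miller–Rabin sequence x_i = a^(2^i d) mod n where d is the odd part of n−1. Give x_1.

n − 1 = 2820 = 2^2 · 705, so s = 2 and d = 705.
Repeated squaring mod 2821: 883^1 ≡ 883, 883^2 ≡ 1093, 883^4 ≡ 1366, 883^8 ≡ 1275, 883^16 ≡ 729, 883^32 ≡ 1093, 883^64 ≡ 1366, 883^128 ≡ 1275, 883^256 ≡ 729, 883^512 ≡ 1093.
705 = 512 + 128 + 64 + 1, so 883^705 ≡ 1093·1275·1366·883 ≡ 1611 (mod 2821).
x_0 = 1611.
x_1 = 1611^2 mod 2821 = 1.

1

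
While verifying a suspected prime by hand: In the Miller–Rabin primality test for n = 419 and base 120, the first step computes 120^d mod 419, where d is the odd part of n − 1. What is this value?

418

n − 1 = 418 = 2^1 · 209, so s = 1 and d = 209.
120^209 mod 419 = 418.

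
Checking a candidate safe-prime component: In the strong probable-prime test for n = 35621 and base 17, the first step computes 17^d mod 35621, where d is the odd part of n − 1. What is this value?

25447

n − 1 = 35620 = 2^2 · 8905, so s = 2 and d = 8905.
17^8905 mod 35621 = 25447.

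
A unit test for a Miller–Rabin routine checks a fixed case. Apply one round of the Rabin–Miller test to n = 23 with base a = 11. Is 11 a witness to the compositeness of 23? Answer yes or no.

no

n − 1 = 22 = 2^1 · 11, so s = 1 and d = 11.
x_0 = 11^11 mod 23 = 22.
x_0 = 22 ≡ −1, so 11 is not a witness.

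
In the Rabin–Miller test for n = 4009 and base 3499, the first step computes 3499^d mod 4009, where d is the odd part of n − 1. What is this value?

1437

n − 1 = 4008 = 2^3 · 501, so s = 3 and d = 501.
Repeated squaring mod 4009: 3499^1 ≡ 3499, 3499^2 ≡ 3524, 3499^4 ≡ 2703, 3499^8 ≡ 1811, 3499^16 ≡ 359, 3499^32 ≡ 593, 3499^64 ≡ 2866, 3499^128 ≡ 3524, 3499^256 ≡ 2703.
501 = 256 + 128 + 64 + 32 + 16 + 4 + 1, so 3499^501 ≡ 2703·3524·2866·593·359·2703·3499 ≡ 1437 (mod 4009).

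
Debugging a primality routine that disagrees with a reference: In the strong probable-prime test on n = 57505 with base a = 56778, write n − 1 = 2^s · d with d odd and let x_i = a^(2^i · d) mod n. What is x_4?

281

n − 1 = 57504 = 2^5 · 1797, so s = 5 and d = 1797.
x_0 = 56778^1797 mod 57505 = 2633.
x_1 = 2633^2 mod 57505 = 32089.
x_2 = 32089^2 mod 57505 = 19391.
x_3 = 19391^2 mod 57505 = 43191.
x_4 = 43191^2 mod 57505 = 281.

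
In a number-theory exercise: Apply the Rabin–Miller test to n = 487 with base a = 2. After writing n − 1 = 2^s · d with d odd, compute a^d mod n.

1

n − 1 = 486 = 2^1 · 243, so s = 1 and d = 243.
2^243 mod 487 = 1.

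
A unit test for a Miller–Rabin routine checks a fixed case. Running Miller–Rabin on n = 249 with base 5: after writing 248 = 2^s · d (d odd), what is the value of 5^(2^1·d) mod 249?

n − 1 = 248 = 2^3 · 31, so s = 3 and d = 31.
Repeated squaring mod 249: 5^1 ≡ 5, 5^2 ≡ 25, 5^4 ≡ 127, 5^8 ≡ 193, 5^16 ≡ 148.
31 = 16 + 8 + 4 + 2 + 1, so 5^31 ≡ 148·193·127·25·5 ≡ 98 (mod 249).
x_0 = 98.
x_1 = 98^2 mod 249 = 142.

142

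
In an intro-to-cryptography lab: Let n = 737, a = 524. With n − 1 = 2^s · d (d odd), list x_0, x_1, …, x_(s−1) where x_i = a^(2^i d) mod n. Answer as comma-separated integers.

n − 1 = 736 = 2^5 · 23, so s = 5 and d = 23.
x_0 = 524^23 mod 737 = 255.
x_1 = 255^2 mod 737 = 169.
x_2 = 169^2 mod 737 = 555.
x_3 = 555^2 mod 737 = 696.
x_4 = 696^2 mod 737 = 207.

255, 169, 555, 696, 207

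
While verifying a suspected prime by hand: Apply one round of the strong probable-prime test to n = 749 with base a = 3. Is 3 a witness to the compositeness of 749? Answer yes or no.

yes

n − 1 = 748 = 2^2 · 187, so s = 2 and d = 187.
x_0 = 3^187 mod 749 = 374.
x_0 is neither 1 nor 748, so continue squaring.
x_1 = 374^2 mod 749 = 562.
Reached i = s−1 = 1 without hitting −1: 3 is a Miller–Rabin witness and 749 is composite.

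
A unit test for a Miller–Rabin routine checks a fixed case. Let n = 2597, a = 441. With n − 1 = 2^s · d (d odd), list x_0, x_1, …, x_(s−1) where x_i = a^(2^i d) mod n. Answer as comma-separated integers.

n − 1 = 2596 = 2^2 · 649, so s = 2 and d = 649.
x_0 = 441^649 mod 2597 = 343.
x_1 = 343^2 mod 2597 = 784.

343, 784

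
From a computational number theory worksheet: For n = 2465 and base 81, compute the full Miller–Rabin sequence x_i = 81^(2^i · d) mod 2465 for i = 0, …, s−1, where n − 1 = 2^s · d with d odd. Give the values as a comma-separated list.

1016, 1886, 1, 1, 1

n − 1 = 2464 = 2^5 · 77, so s = 5 and d = 77.
x_0 = 81^77 mod 2465 = 1016.
x_1 = 1016^2 mod 2465 = 1886.
x_2 = 1886^2 mod 2465 = 1.
x_3 = 1^2 mod 2465 = 1.
x_4 = 1^2 mod 2465 = 1.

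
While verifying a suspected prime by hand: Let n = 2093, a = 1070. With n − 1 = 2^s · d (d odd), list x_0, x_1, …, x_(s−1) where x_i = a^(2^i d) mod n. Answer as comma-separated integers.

n − 1 = 2092 = 2^2 · 523, so s = 2 and d = 523.
x_0 = 1070^523 mod 2093 = 1343.
x_1 = 1343^2 mod 2093 = 1576.

1343, 1576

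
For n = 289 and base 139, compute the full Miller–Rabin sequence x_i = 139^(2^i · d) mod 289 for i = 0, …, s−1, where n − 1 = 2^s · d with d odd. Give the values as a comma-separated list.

n − 1 = 288 = 2^5 · 9, so s = 5 and d = 9.
x_0 = 139^9 mod 289 = 252.
x_1 = 252^2 mod 289 = 213.
x_2 = 213^2 mod 289 = 285.
x_3 = 285^2 mod 289 = 16.
x_4 = 16^2 mod 289 = 256.

252, 213, 285, 16, 256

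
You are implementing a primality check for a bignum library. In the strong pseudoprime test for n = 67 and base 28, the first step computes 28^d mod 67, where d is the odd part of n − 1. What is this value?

n − 1 = 66 = 2^1 · 33, so s = 1 and d = 33.
28^33 mod 67 = 66.

66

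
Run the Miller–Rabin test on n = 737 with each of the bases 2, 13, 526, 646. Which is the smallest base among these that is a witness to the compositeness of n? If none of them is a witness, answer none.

2

n − 1 = 736 = 2^5 · 23, so s = 5 and d = 23.
Base 2: x_0 = 2^23 mod 737 = 74. x_0 is neither 1 nor 736, so continue squaring. x_1 = 74^2 mod 737 = 317. x_2 = 317^2 mod 737 = 257. x_3 = 257^2 mod 737 = 456. x_4 = 456^2 mod 737 = 102. Reached i = s−1 = 4 without hitting −1: 2 is a Miller–Rabin witness and 737 is composite.
Base 13: x_0 = 13^23 mod 737 = 481. x_0 is neither 1 nor 736, so continue squaring. x_1 = 481^2 mod 737 = 680. x_2 = 680^2 mod 737 = 301. x_3 = 301^2 mod 737 = 687. x_4 = 687^2 mod 737 = 289. Reached i = s−1 = 4 without hitting −1: 13 is a Miller–Rabin witness and 737 is composite.
Base 526: x_0 = 526^23 mod 737 = 300. x_0 is neither 1 nor 736, so continue squaring. x_1 = 300^2 mod 737 = 86. x_2 = 86^2 mod 737 = 26. x_3 = 26^2 mod 737 = 676. x_4 = 676^2 mod 737 = 36. Reached i = s−1 = 4 without hitting −1: 526 is a Miller–Rabin witness and 737 is composite.
Base 646: x_0 = 646^23 mod 737 = 512. x_0 is neither 1 nor 736, so continue squaring. x_1 = 512^2 mod 737 = 509. x_2 = 509^2 mod 737 = 394. x_3 = 394^2 mod 737 = 466. x_4 = 466^2 mod 737 = 478. Reached i = s−1 = 4 without hitting −1: 646 is a Miller–Rabin witness and 737 is composite.
The smallest witness among the given bases is 2.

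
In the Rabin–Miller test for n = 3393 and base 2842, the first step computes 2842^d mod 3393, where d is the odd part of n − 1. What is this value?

580

n − 1 = 3392 = 2^6 · 53, so s = 6 and d = 53.
2842^53 mod 3393 = 580.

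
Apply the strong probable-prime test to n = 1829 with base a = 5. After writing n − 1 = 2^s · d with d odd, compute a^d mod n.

1462

n − 1 = 1828 = 2^2 · 457, so s = 2 and d = 457.
By repeated squaring, 5^457 ≡ 1462 (mod 1829).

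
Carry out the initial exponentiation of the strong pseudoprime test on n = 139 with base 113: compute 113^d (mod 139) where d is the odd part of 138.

1

n − 1 = 138 = 2^1 · 69, so s = 1 and d = 69.
By repeated squaring, 113^69 ≡ 1 (mod 139).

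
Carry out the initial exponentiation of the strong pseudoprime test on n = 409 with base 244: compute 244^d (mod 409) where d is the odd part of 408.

66

n − 1 = 408 = 2^3 · 51, so s = 3 and d = 51.
Repeated squaring mod 409: 244^1 ≡ 244, 244^2 ≡ 231, 244^4 ≡ 191, 244^8 ≡ 80, 244^16 ≡ 265, 244^32 ≡ 286.
51 = 32 + 16 + 2 + 1, so 244^51 ≡ 286·265·231·244 ≡ 66 (mod 409).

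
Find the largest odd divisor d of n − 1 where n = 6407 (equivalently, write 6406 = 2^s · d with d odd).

3203

Halving: 6406 → 3203; 3203 is odd.
So 6406 = 2^1 · 3203.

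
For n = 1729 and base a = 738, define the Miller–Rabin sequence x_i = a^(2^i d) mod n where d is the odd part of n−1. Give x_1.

1

n − 1 = 1728 = 2^6 · 27, so s = 6 and d = 27.
x_0 = 738^27 mod 1729 = 818.
x_1 = 818^2 mod 1729 = 1.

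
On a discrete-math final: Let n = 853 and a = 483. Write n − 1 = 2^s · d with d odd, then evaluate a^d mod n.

n − 1 = 852 = 2^2 · 213, so s = 2 and d = 213.
Repeated squaring mod 853: 483^1 ≡ 483, 483^2 ≡ 420, 483^4 ≡ 682, 483^8 ≡ 239, 483^16 ≡ 823, 483^32 ≡ 47, 483^64 ≡ 503, 483^128 ≡ 521.
213 = 128 + 64 + 16 + 4 + 1, so 483^213 ≡ 521·503·823·682·483 ≡ 520 (mod 853).

520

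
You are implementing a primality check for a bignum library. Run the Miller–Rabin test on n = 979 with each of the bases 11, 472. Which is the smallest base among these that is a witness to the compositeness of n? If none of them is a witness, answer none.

n − 1 = 978 = 2^1 · 489, so s = 1 and d = 489.
Base 11: x_0 = 11^489 mod 979 = 495. x_0 ∉ {1, 978} and s = 1, so 11 is a Miller–Rabin witness and 979 is composite.
Base 472: x_0 = 472^489 mod 979 = 296. x_0 ∉ {1, 978} and s = 1, so 472 is a Miller–Rabin witness and 979 is composite.
The smallest witness among the given bases is 11.

11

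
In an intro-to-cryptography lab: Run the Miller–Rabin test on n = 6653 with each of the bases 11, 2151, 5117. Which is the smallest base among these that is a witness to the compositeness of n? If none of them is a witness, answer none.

none

n − 1 = 6652 = 2^2 · 1663, so s = 2 and d = 1663.
Base 11: x_0 = 11^1663 mod 6653 = 1. x_0 = 1, so 11 is not a witness.
Base 2151: x_0 = 2151^1663 mod 6653 = 1. x_0 = 1, so 2151 is not a witness.
Base 5117: x_0 = 5117^1663 mod 6653 = 6652. x_0 = 6652 ≡ −1, so 5117 is not a witness.
No listed base is a witness for 6653.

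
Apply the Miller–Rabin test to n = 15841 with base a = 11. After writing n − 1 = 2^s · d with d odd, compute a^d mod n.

8989

n − 1 = 15840 = 2^5 · 495, so s = 5 and d = 495.
Repeated squaring mod 15841: 11^1 ≡ 11, 11^2 ≡ 121, 11^4 ≡ 14641, 11^8 ≡ 14310, 11^16 ≡ 15334, 11^32 ≡ 3593, 11^64 ≡ 15075, 11^128 ≡ 639, 11^256 ≡ 12296.
495 = 256 + 128 + 64 + 32 + 8 + 4 + 2 + 1, so 11^495 ≡ 12296·639·15075·3593·14310·14641·121·11 ≡ 8989 (mod 15841).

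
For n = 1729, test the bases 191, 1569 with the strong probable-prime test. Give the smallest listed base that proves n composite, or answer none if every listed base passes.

n − 1 = 1728 = 2^6 · 27, so s = 6 and d = 27.
Base 191: x_0 = 191^27 mod 1729 = 1. x_0 = 1, so 191 is not a witness.
Base 1569: x_0 = 1569^27 mod 1729 = 1. x_0 = 1, so 1569 is not a witness.
No listed base is a witness for 1729.

none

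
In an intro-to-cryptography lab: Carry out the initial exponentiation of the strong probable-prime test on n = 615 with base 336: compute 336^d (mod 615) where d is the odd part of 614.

576

n − 1 = 614 = 2^1 · 307, so s = 1 and d = 307.
Repeated squaring mod 615: 336^1 ≡ 336, 336^2 ≡ 351, 336^4 ≡ 201, 336^8 ≡ 426, 336^16 ≡ 51, 336^32 ≡ 141, 336^64 ≡ 201, 336^128 ≡ 426, 336^256 ≡ 51.
307 = 256 + 32 + 16 + 2 + 1, so 336^307 ≡ 51·141·51·351·336 ≡ 576 (mod 615).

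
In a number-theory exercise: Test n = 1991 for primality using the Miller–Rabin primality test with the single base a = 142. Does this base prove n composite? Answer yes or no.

n − 1 = 1990 = 2^1 · 995, so s = 1 and d = 995.
x_0 = 142^995 mod 1991 = 681.
x_0 ∉ {1, 1990} and s = 1, so 142 is a Miller–Rabin witness and 1991 is composite.

yes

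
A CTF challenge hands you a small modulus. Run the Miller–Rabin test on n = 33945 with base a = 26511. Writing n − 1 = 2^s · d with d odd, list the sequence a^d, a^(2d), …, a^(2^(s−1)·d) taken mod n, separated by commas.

n − 1 = 33944 = 2^3 · 4243, so s = 3 and d = 4243.
x_0 = 26511^4243 mod 33945 = 9306.
x_1 = 9306^2 mod 33945 = 7941.
x_2 = 7941^2 mod 33945 = 23616.

9306, 7941, 23616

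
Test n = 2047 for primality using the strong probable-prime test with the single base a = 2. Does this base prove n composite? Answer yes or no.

no

n − 1 = 2046 = 2^1 · 1023, so s = 1 and d = 1023.
x_0 = 2^1023 mod 2047 = 1.
x_0 = 1, so 2 is not a witness.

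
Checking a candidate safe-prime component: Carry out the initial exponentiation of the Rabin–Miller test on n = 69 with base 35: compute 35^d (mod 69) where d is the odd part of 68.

n − 1 = 68 = 2^2 · 17, so s = 2 and d = 17.
35^17 mod 69 = 32.

32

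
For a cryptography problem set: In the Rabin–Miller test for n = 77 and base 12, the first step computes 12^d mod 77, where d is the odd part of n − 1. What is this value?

12

n − 1 = 76 = 2^2 · 19, so s = 2 and d = 19.
12^19 mod 77 = 12.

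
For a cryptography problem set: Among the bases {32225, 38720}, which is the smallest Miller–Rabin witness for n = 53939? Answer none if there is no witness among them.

none

n − 1 = 53938 = 2^1 · 26969, so s = 1 and d = 26969.
Base 32225: x_0 = 32225^26969 mod 53939 = 53938. x_0 = 53938 ≡ −1, so 32225 is not a witness.
Base 38720: x_0 = 38720^26969 mod 53939 = 1. x_0 = 1, so 38720 is not a witness.
No listed base is a witness for 53939.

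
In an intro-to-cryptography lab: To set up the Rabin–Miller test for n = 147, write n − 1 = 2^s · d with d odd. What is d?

Halving: 146 → 73; 73 is odd.
So 146 = 2^1 · 73.

73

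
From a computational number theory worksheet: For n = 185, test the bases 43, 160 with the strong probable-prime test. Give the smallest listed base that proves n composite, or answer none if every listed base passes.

n − 1 = 184 = 2^3 · 23, so s = 3 and d = 23.
Base 43: x_0 = 43^23 mod 185 = 142. x_0 is neither 1 nor 184, so continue squaring. x_1 = 142^2 mod 185 = 184. x_1 ≡ −1, so 43 is not a witness.
Base 160: x_0 = 160^23 mod 185 = 155. x_0 is neither 1 nor 184, so continue squaring. x_1 = 155^2 mod 185 = 160. x_2 = 160^2 mod 185 = 70. Reached i = s−1 = 2 without hitting −1: 160 is a Miller–Rabin witness and 185 is composite.
The smallest witness among the given bases is 160.

160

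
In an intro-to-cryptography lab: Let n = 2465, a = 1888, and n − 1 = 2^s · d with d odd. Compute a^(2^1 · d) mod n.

579

n − 1 = 2464 = 2^5 · 77, so s = 5 and d = 77.
x_0 = 1888^77 mod 2465 = 1293.
x_1 = 1293^2 mod 2465 = 579.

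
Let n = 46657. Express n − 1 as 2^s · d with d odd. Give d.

729

Halving: 46656 → 23328 → 11664 → 5832 → 2916 → 1458 → 729; 729 is odd.
So 46656 = 2^6 · 729.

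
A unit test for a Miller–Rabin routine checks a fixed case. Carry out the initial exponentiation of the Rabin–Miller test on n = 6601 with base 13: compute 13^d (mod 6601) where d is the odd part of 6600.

n − 1 = 6600 = 2^3 · 825, so s = 3 and d = 825.
13^825 mod 6601 = 3037.

3037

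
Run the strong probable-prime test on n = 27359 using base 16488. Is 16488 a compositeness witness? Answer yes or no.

yes

n − 1 = 27358 = 2^1 · 13679, so s = 1 and d = 13679.
Repeated squaring mod 27359: 16488^1 ≡ 16488, 16488^2 ≡ 15120, 16488^4 ≡ 2596, 16488^8 ≡ 8902, 16488^16 ≡ 13940, 16488^32 ≡ 19982, 16488^64 ≡ 3078, 16488^128 ≡ 7870, 16488^256 ≡ 23483, 16488^512 ≡ 3285, 16488^1024 ≡ 11779, 16488^2048 ≡ 7352, 16488^4096 ≡ 17879, 16488^8192 ≡ 23444.
13679 = 8192 + 4096 + 1024 + 256 + 64 + 32 + 8 + 4 + 2 + 1, so 16488^13679 ≡ 23444·17879·11779·23483·3078·19982·8902·2596·15120·16488 ≡ 23523 (mod 27359).
x_0 = 16488^13679 mod 27359 = 23523.
x_0 ∉ {1, 27358} and s = 1, so 16488 is a Miller–Rabin witness and 27359 is composite.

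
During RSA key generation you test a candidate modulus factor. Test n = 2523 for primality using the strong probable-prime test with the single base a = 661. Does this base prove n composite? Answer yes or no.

yes

n − 1 = 2522 = 2^1 · 1261, so s = 1 and d = 1261.
x_0 = 661^1261 mod 2523 = 1792.
x_0 ∉ {1, 2522} and s = 1, so 661 is a Miller–Rabin witness and 2523 is composite.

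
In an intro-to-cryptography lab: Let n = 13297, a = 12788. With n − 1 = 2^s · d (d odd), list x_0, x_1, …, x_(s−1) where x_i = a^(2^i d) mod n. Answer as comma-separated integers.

n − 1 = 13296 = 2^4 · 831, so s = 4 and d = 831.
x_0 = 12788^831 mod 13297 = 2004.
x_1 = 2004^2 mod 13297 = 322.
x_2 = 322^2 mod 13297 = 10605.
x_3 = 10605^2 mod 13297 = 13296.

2004, 322, 10605, 13296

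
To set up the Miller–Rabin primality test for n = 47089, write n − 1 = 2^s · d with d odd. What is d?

Halving: 47088 → 23544 → 11772 → 5886 → 2943; 2943 is odd.
So 47088 = 2^4 · 2943.

2943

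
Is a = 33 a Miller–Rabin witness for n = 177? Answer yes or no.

n − 1 = 176 = 2^4 · 11, so s = 4 and d = 11.
x_0 = 33^11 mod 177 = 168.
x_0 is neither 1 nor 176, so continue squaring.
x_1 = 168^2 mod 177 = 81.
x_2 = 81^2 mod 177 = 12.
x_3 = 12^2 mod 177 = 144.
Reached i = s−1 = 3 without hitting −1: 33 is a Miller–Rabin witness and 177 is composite.

yes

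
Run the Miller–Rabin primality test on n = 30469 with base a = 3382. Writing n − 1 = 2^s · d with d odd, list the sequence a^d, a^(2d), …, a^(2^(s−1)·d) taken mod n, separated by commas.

n − 1 = 30468 = 2^2 · 7617, so s = 2 and d = 7617.
x_0 = 3382^7617 mod 30469 = 29529.
x_1 = 29529^2 mod 30469 = 30468.

29529, 30468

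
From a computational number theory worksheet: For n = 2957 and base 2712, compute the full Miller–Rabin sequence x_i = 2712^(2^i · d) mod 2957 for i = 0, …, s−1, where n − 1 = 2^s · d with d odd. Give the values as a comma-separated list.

n − 1 = 2956 = 2^2 · 739, so s = 2 and d = 739.
x_0 = 2712^739 mod 2957 = 1222.
x_1 = 1222^2 mod 2957 = 2956.

1222, 2956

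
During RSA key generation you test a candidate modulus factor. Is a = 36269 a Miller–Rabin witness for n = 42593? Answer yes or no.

yes

n − 1 = 42592 = 2^5 · 1331, so s = 5 and d = 1331.
x_0 = 36269^1331 mod 42593 = 9720.
x_0 is neither 1 nor 42592, so continue squaring.
x_1 = 9720^2 mod 42593 = 7126.
x_2 = 7126^2 mod 42593 = 9020.
x_3 = 9020^2 mod 42593 = 7770.
x_4 = 7770^2 mod 42593 = 18619.
Reached i = s−1 = 4 without hitting −1: 36269 is a Miller–Rabin witness and 42593 is composite.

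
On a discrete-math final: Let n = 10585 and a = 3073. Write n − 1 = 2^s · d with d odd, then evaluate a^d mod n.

n − 1 = 10584 = 2^3 · 1323, so s = 3 and d = 1323.
3073^1323 mod 10585 = 927.

927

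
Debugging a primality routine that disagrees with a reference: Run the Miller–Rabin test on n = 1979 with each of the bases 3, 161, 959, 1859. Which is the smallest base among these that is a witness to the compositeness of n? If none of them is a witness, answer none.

n − 1 = 1978 = 2^1 · 989, so s = 1 and d = 989.
Base 3: x_0 = 3^989 mod 1979 = 1. x_0 = 1, so 3 is not a witness.
Base 161: x_0 = 161^989 mod 1979 = 1978. x_0 = 1978 ≡ −1, so 161 is not a witness.
Base 959: x_0 = 959^989 mod 1979 = 1. x_0 = 1, so 959 is not a witness.
Base 1859: x_0 = 1859^989 mod 1979 = 1. x_0 = 1, so 1859 is not a witness.
No listed base is a witness for 1979.

none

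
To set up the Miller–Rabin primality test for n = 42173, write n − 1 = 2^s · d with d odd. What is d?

10543

Halving: 42172 → 21086 → 10543; 10543 is odd.
So 42172 = 2^2 · 10543.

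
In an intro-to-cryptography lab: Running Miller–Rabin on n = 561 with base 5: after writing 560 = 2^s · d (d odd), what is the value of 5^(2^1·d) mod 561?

529

n − 1 = 560 = 2^4 · 35, so s = 4 and d = 35.
x_0 = 5^35 mod 561 = 23.
x_1 = 23^2 mod 561 = 529.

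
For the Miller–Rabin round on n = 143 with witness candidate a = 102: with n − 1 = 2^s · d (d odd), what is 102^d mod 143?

58

n − 1 = 142 = 2^1 · 71, so s = 1 and d = 71.
Repeated squaring mod 143: 102^1 ≡ 102, 102^2 ≡ 108, 102^4 ≡ 81, 102^8 ≡ 126, 102^16 ≡ 3, 102^32 ≡ 9, 102^64 ≡ 81.
71 = 64 + 4 + 2 + 1, so 102^71 ≡ 81·81·108·102 ≡ 58 (mod 143).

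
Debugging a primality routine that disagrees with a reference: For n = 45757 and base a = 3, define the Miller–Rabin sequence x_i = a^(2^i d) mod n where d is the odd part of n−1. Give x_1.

n − 1 = 45756 = 2^2 · 11439, so s = 2 and d = 11439.
x_0 = 3^11439 mod 45757 = 45756.
x_1 = 45756^2 mod 45757 = 1.

1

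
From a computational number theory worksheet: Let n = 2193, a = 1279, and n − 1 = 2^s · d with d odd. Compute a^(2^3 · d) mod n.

n − 1 = 2192 = 2^4 · 137, so s = 4 and d = 137.
Repeated squaring mod 2193: 1279^1 ≡ 1279, 1279^2 ≡ 2056, 1279^4 ≡ 1225, 1279^8 ≡ 613, 1279^16 ≡ 766, 1279^32 ≡ 1225, 1279^64 ≡ 613, 1279^128 ≡ 766.
137 = 128 + 8 + 1, so 1279^137 ≡ 766·613·1279 ≡ 667 (mod 2193).
x_0 = 667.
x_1 = 667^2 mod 2193 = 1903.
x_2 = 1903^2 mod 2193 = 766.
x_3 = 766^2 mod 2193 = 1225.

1225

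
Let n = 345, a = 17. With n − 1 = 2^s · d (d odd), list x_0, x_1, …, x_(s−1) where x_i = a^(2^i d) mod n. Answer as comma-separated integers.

n − 1 = 344 = 2^3 · 43, so s = 3 and d = 43.
x_0 = 17^43 mod 345 = 203.
x_1 = 203^2 mod 345 = 154.
x_2 = 154^2 mod 345 = 256.

203, 154, 256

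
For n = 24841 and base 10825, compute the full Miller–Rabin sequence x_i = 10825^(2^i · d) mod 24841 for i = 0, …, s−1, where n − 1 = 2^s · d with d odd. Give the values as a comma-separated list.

n − 1 = 24840 = 2^3 · 3105, so s = 3 and d = 3105.
x_0 = 10825^3105 mod 24841 = 2654.
x_1 = 2654^2 mod 24841 = 13713.
x_2 = 13713^2 mod 24841 = 24840.

2654, 13713, 24840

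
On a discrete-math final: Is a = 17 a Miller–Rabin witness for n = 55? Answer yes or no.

n − 1 = 54 = 2^1 · 27, so s = 1 and d = 27.
x_0 = 17^27 mod 55 = 8.
x_0 ∉ {1, 54} and s = 1, so 17 is a Miller–Rabin witness and 55 is composite.

yes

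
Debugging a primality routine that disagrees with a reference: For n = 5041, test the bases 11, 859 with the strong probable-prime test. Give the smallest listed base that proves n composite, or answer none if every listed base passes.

none

n − 1 = 5040 = 2^4 · 315, so s = 4 and d = 315.
Base 11: x_0 = 11^315 mod 5041 = 5040. x_0 = 5040 ≡ −1, so 11 is not a witness.
Base 859: x_0 = 859^315 mod 5041 = 5040. x_0 = 5040 ≡ −1, so 859 is not a witness.
No listed base is a witness for 5041.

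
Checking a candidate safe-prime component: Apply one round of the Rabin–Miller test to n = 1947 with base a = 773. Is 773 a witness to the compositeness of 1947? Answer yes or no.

n − 1 = 1946 = 2^1 · 973, so s = 1 and d = 973.
x_0 = 773^973 mod 1947 = 1754.
x_0 ∉ {1, 1946} and s = 1, so 773 is a Miller–Rabin witness and 1947 is composite.

yes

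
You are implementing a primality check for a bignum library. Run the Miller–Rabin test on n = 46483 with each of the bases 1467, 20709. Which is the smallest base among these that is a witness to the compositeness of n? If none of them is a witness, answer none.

n − 1 = 46482 = 2^1 · 23241, so s = 1 and d = 23241.
Base 1467: x_0 = 1467^23241 mod 46483 = 35225. x_0 ∉ {1, 46482} and s = 1, so 1467 is a Miller–Rabin witness and 46483 is composite.
Base 20709: x_0 = 20709^23241 mod 46483 = 14561. x_0 ∉ {1, 46482} and s = 1, so 20709 is a Miller–Rabin witness and 46483 is composite.
The smallest witness among the given bases is 1467.

1467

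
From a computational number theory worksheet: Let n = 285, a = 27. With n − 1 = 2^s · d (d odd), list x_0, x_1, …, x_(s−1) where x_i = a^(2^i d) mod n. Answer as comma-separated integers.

n − 1 = 284 = 2^2 · 71, so s = 2 and d = 71.
x_0 = 27^71 mod 285 = 183.
x_1 = 183^2 mod 285 = 144.

183, 144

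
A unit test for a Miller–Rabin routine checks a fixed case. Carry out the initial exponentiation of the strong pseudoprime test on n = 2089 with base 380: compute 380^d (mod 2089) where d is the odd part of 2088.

572

n − 1 = 2088 = 2^3 · 261, so s = 3 and d = 261.
380^261 mod 2089 = 572.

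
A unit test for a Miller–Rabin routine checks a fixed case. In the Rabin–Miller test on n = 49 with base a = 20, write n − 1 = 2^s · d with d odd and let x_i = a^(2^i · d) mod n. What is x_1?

n − 1 = 48 = 2^4 · 3, so s = 4 and d = 3.
x_0 = 20^3 mod 49 = 13.
x_1 = 13^2 mod 49 = 22.

22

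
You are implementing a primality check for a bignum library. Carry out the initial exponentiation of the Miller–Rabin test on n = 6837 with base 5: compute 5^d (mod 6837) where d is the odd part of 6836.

3728

n − 1 = 6836 = 2^2 · 1709, so s = 2 and d = 1709.
Repeated squaring mod 6837: 5^1 ≡ 5, 5^2 ≡ 25, 5^4 ≡ 625, 5^8 ≡ 916, 5^16 ≡ 4942, 5^32 ≡ 1600, 5^64 ≡ 2962, 5^128 ≡ 1573, 5^256 ≡ 6172, 5^512 ≡ 4657, 5^1024 ≡ 685.
1709 = 1024 + 512 + 128 + 32 + 8 + 4 + 1, so 5^1709 ≡ 685·4657·1573·1600·916·625·5 ≡ 3728 (mod 6837).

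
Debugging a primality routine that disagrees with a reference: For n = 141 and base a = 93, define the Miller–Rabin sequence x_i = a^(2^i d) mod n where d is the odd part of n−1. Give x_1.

n − 1 = 140 = 2^2 · 35, so s = 2 and d = 35.
By repeated squaring, 93^35 ≡ 93 (mod 141).
x_0 = 93.
x_1 = 93^2 mod 141 = 48.

48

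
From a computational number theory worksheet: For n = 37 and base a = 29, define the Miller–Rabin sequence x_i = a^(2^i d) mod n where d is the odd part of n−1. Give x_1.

36

n − 1 = 36 = 2^2 · 9, so s = 2 and d = 9.
By repeated squaring, 29^9 ≡ 31 (mod 37).
x_0 = 31.
x_1 = 31^2 mod 37 = 36.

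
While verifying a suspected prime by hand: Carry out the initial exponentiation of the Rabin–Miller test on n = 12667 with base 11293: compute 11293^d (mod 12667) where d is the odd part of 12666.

n − 1 = 12666 = 2^1 · 6333, so s = 1 and d = 6333.
Repeated squaring mod 12667: 11293^1 ≡ 11293, 11293^2 ≡ 493, 11293^4 ≡ 2376, 11293^8 ≡ 8561, 11293^16 ≡ 12126, 11293^32 ≡ 1340, 11293^64 ≡ 9553, 11293^128 ≡ 6741, 11293^256 ≡ 4552, 11293^512 ≡ 10159, 11293^1024 ≡ 7232, 11293^2048 ≡ 12448, 11293^4096 ≡ 9960.
6333 = 4096 + 2048 + 128 + 32 + 16 + 8 + 4 + 1, so 11293^6333 ≡ 9960·12448·6741·1340·12126·8561·2376·11293 ≡ 2634 (mod 12667).

2634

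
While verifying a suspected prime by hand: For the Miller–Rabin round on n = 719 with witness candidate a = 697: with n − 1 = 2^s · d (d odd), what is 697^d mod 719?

1

n − 1 = 718 = 2^1 · 359, so s = 1 and d = 359.
697^359 mod 719 = 1.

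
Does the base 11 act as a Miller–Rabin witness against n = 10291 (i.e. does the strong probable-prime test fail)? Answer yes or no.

n − 1 = 10290 = 2^1 · 5145, so s = 1 and d = 5145.
x_0 = 11^5145 mod 10291 = 8279.
x_0 ∉ {1, 10290} and s = 1, so 11 is a Miller–Rabin witness and 10291 is composite.

yes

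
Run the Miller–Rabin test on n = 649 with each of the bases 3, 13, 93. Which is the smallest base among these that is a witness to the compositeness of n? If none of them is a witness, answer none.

n − 1 = 648 = 2^3 · 81, so s = 3 and d = 81.
Base 3: x_0 = 3^81 mod 649 = 399. x_0 is neither 1 nor 648, so continue squaring. x_1 = 399^2 mod 649 = 196. x_2 = 196^2 mod 649 = 125. Reached i = s−1 = 2 without hitting −1: 3 is a Miller–Rabin witness and 649 is composite.
Base 13: x_0 = 13^81 mod 649 = 90. x_0 is neither 1 nor 648, so continue squaring. x_1 = 90^2 mod 649 = 312. x_2 = 312^2 mod 649 = 643. Reached i = s−1 = 2 without hitting −1: 13 is a Miller–Rabin witness and 649 is composite.
Base 93: x_0 = 93^81 mod 649 = 82. x_0 is neither 1 nor 648, so continue squaring. x_1 = 82^2 mod 649 = 234. x_2 = 234^2 mod 649 = 240. Reached i = s−1 = 2 without hitting −1: 93 is a Miller–Rabin witness and 649 is composite.
The smallest witness among the given bases is 3.

3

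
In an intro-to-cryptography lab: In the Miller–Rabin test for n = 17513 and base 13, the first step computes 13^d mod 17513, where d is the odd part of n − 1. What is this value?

n − 1 = 17512 = 2^3 · 2189, so s = 3 and d = 2189.
13^2189 mod 17513 = 5972.

5972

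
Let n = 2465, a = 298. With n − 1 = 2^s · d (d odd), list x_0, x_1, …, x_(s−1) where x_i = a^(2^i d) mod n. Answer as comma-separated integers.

n − 1 = 2464 = 2^5 · 77, so s = 5 and d = 77.
x_0 = 298^77 mod 2465 = 2303.
x_1 = 2303^2 mod 2465 = 1594.
x_2 = 1594^2 mod 2465 = 1886.
x_3 = 1886^2 mod 2465 = 1.
x_4 = 1^2 mod 2465 = 1.

2303, 1594, 1886, 1, 1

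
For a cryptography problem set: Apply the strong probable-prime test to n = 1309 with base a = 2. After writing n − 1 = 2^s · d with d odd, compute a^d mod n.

n − 1 = 1308 = 2^2 · 327, so s = 2 and d = 327.
Repeated squaring mod 1309: 2^1 ≡ 2, 2^2 ≡ 4, 2^4 ≡ 16, 2^8 ≡ 256, 2^16 ≡ 86, 2^32 ≡ 851, 2^64 ≡ 324, 2^128 ≡ 256, 2^256 ≡ 86.
327 = 256 + 64 + 4 + 2 + 1, so 2^327 ≡ 86·324·16·4·2 ≡ 876 (mod 1309).

876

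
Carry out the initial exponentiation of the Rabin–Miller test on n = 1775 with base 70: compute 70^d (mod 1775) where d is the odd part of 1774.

425

n − 1 = 1774 = 2^1 · 887, so s = 1 and d = 887.
70^887 mod 1775 = 425.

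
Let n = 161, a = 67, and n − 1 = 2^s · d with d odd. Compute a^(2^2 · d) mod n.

n − 1 = 160 = 2^5 · 5, so s = 5 and d = 5.
x_0 = 67^5 mod 161 = 37.
x_1 = 37^2 mod 161 = 81.
x_2 = 81^2 mod 161 = 121.

121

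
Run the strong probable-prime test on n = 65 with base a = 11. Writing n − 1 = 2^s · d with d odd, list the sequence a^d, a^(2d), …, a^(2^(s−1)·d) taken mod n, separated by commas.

n − 1 = 64 = 2^6 · 1, so s = 6 and d = 1.
x_0 = 11^1 mod 65 = 11.
x_1 = 11^2 mod 65 = 56.
x_2 = 56^2 mod 65 = 16.
x_3 = 16^2 mod 65 = 61.
x_4 = 61^2 mod 65 = 16.
x_5 = 16^2 mod 65 = 61.

11, 56, 16, 61, 16, 61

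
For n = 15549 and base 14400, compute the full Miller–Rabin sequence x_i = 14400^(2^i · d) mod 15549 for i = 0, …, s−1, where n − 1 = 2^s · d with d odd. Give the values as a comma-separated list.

n − 1 = 15548 = 2^2 · 3887, so s = 2 and d = 3887.
x_0 = 14400^3887 mod 15549 = 12168.
x_1 = 12168^2 mod 15549 = 2646.

12168, 2646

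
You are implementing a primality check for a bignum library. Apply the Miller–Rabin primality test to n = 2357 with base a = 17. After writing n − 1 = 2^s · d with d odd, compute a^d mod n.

1724

n − 1 = 2356 = 2^2 · 589, so s = 2 and d = 589.
Repeated squaring mod 2357: 17^1 ≡ 17, 17^2 ≡ 289, 17^4 ≡ 1026, 17^8 ≡ 1454, 17^16 ≡ 2244, 17^32 ≡ 984, 17^64 ≡ 1886, 17^128 ≡ 283, 17^256 ≡ 2308, 17^512 ≡ 44.
589 = 512 + 64 + 8 + 4 + 1, so 17^589 ≡ 44·1886·1454·1026·17 ≡ 1724 (mod 2357).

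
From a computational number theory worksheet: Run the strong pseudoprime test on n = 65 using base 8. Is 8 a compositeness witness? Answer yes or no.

no

n − 1 = 64 = 2^6 · 1, so s = 6 and d = 1.
x_0 = 8^1 mod 65 = 8.
x_0 is neither 1 nor 64, so continue squaring.
x_1 = 8^2 mod 65 = 64.
x_1 ≡ −1, so 8 is not a witness.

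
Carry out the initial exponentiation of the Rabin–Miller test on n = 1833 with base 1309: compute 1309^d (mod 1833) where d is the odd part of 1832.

n − 1 = 1832 = 2^3 · 229, so s = 3 and d = 229.
1309^229 mod 1833 = 490.

490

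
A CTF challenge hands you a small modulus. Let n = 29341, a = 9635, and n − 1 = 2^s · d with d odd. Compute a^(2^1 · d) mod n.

n − 1 = 29340 = 2^2 · 7335, so s = 2 and d = 7335.
Repeated squaring mod 29341: 9635^1 ≡ 9635, 9635^2 ≡ 27642, 9635^4 ≡ 11183, 9635^8 ≡ 8147, 9635^16 ≡ 4267, 9635^32 ≡ 15869, 9635^64 ≡ 20699, 9635^128 ≡ 11319, 9635^256 ≡ 16955, 9635^512 ≡ 18248, 9635^1024 ≡ 27836, 9635^2048 ≡ 5768, 9635^4096 ≡ 26471.
7335 = 4096 + 2048 + 1024 + 128 + 32 + 4 + 2 + 1, so 9635^7335 ≡ 26471·5768·27836·11319·15869·11183·27642·9635 ≡ 18728 (mod 29341).
x_0 = 18728.
x_1 = 18728^2 mod 29341 = 25011.

25011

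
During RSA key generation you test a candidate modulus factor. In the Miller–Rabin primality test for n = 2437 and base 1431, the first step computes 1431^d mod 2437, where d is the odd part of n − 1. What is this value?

1

n − 1 = 2436 = 2^2 · 609, so s = 2 and d = 609.
1431^609 mod 2437 = 1.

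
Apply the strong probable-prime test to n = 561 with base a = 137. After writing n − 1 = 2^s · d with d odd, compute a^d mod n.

188

n − 1 = 560 = 2^4 · 35, so s = 4 and d = 35.
137^35 mod 561 = 188.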